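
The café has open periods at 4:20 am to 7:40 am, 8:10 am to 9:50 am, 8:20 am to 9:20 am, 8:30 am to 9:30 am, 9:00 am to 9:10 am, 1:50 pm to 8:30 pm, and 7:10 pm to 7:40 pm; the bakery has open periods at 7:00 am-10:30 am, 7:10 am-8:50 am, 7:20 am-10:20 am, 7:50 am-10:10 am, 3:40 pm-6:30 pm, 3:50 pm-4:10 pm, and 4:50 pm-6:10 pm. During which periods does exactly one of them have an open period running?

4:20 am–7:00 am, 7:40 am–8:10 am, 9:50 am–10:30 am, 1:50 pm–3:40 pm, 6:30 pm–8:30 pm

First set merges to 4:20 am–7:40 am, 8:10 am–9:50 am, 1:50 pm–8:30 pm.
Second set merges to 7:00 am–10:30 am, 3:40 pm–6:30 pm.
A \ B = 4:20 am–7:00 am, 1:50 pm–3:40 pm, 6:30 pm–8:30 pm.
B \ A = 7:40 am–8:10 am, 9:50 am–10:30 am.
Union of the two gives the symmetric difference.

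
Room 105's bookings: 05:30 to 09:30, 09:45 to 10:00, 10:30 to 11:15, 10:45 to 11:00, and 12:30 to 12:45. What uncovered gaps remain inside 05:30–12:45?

Covered (merged): 05:30–09:30, 09:45–10:00, 10:30–11:15, 12:30–12:45.
Gaps within 05:30–12:45: 09:30–09:45, 10:00–10:30, 11:15–12:30.

09:30–09:45, 10:00–10:30, 11:15–12:30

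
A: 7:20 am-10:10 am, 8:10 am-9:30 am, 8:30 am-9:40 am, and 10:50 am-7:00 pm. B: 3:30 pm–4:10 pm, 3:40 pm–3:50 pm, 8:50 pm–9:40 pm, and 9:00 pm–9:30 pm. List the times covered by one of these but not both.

First set merges to 7:20 am–10:10 am, 10:50 am–7:00 pm.
Second set merges to 3:30 pm–4:10 pm, 8:50 pm–9:40 pm.
A but not B: 7:20 am–10:10 am, 10:50 am–3:30 pm, 4:10 pm–7:00 pm.
B but not A: 8:50 pm–9:40 pm.
Combining gives A △ B.

7:20 am–10:10 am, 10:50 am–3:30 pm, 4:10 pm–7:00 pm, 8:50 pm–9:40 pm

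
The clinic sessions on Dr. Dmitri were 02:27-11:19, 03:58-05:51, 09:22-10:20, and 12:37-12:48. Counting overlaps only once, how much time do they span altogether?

9 h 3 min

Merged: 02:27-11:19, 12:37-12:48.
Lengths: 8 h 52 min + 11 min = 9 h 3 min.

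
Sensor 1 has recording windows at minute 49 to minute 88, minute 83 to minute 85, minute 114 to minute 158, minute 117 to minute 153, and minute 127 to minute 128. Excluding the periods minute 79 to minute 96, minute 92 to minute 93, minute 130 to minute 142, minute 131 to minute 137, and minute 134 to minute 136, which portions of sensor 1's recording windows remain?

A, merged: minute 49 to minute 88, minute 114 to minute 158.
B, merged: minute 79 to minute 96, minute 130 to minute 142.
minute 49 to minute 88 minus B → minute 49 to minute 79.
minute 114 to minute 158 minus B → minute 114 to minute 130, minute 142 to minute 158.

minute 49 to minute 79, minute 114 to minute 130, minute 142 to minute 158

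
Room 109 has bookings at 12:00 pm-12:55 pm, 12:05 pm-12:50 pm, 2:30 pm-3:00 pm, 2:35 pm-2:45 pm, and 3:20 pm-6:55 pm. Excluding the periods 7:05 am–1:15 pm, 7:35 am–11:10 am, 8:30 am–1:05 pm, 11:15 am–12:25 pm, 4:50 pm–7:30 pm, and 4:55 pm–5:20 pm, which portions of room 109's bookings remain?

A, merged: 12:00 pm–12:55 pm, 2:30 pm–3:00 pm, 3:20 pm–6:55 pm.
B, merged: 7:05 am–1:15 pm, 4:50 pm–7:30 pm.
12:00 pm–12:55 pm: fully covered by B → removed.
2:30 pm–3:00 pm: no B overlap → unchanged.
3:20 pm–6:55 pm minus B → 3:20 pm–4:50 pm.

2:30 pm–3:00 pm, 3:20 pm–4:50 pm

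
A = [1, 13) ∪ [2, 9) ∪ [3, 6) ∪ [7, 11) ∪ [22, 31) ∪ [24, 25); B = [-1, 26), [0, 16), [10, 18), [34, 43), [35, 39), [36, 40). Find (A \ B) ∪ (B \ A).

A, merged: [1, 13), [22, 31).
B, merged: [-1, 26), [34, 43).
Only in the first: [26, 31).
Only in the second: [-1, 1), [13, 22), [34, 43).
Together these are the periods covered by exactly one.

[-1, 1) ∪ [13, 22) ∪ [26, 31) ∪ [34, 43)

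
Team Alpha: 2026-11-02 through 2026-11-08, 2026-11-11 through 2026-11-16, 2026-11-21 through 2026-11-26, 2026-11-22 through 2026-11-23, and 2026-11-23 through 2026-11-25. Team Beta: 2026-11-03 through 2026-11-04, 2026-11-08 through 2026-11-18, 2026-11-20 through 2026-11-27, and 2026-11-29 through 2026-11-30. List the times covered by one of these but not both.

Merge the first list: 2026-11-02 through 2026-11-08, 2026-11-11 through 2026-11-16, 2026-11-21 through 2026-11-26.
A but not B: 2026-11-02 through 2026-11-02, 2026-11-05 through 2026-11-07.
B but not A: 2026-11-09 through 2026-11-10, 2026-11-17 through 2026-11-18, 2026-11-20 through 2026-11-20, 2026-11-27 through 2026-11-27, 2026-11-29 through 2026-11-30.
Combining gives A △ B.

2026-11-02 through 2026-11-02, 2026-11-05 through 2026-11-07, 2026-11-09 through 2026-11-10, 2026-11-17 through 2026-11-18, 2026-11-20 through 2026-11-20, 2026-11-27 through 2026-11-27, 2026-11-29 through 2026-11-30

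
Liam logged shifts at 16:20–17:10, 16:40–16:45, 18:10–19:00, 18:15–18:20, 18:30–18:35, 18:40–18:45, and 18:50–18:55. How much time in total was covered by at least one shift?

Merged: 16:20–17:10, 18:10–19:00.
Lengths: 50 min + 50 min = 1 h 40 min.

1 h 40 min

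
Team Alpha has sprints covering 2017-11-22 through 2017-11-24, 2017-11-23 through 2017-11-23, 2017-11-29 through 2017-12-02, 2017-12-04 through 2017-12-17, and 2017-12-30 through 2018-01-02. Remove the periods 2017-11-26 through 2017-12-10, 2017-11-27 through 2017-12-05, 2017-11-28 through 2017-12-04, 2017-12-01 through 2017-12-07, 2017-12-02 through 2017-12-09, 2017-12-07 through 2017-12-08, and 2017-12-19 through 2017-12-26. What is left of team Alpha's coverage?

A, merged: 2017-11-22 through 2017-11-24, 2017-11-29 through 2017-12-02, 2017-12-04 through 2017-12-17, 2017-12-30 through 2018-01-02.
B, merged: 2017-11-26 through 2017-12-10, 2017-12-19 through 2017-12-26.
2017-11-22 through 2017-11-24: nothing removed.
2017-11-29 through 2017-12-02: entirely removed.
2017-12-04 through 2017-12-17 \ B = 2017-12-11 through 2017-12-17.
2017-12-30 through 2018-01-02: nothing removed.

2017-11-22 through 2017-11-24, 2017-12-11 through 2017-12-17, 2017-12-30 through 2018-01-02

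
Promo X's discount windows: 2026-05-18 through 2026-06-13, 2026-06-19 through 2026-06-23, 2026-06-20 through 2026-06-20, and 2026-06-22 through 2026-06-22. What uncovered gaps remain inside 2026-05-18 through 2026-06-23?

2026-06-14 through 2026-06-18

The merged coverage is 2026-05-18 through 2026-06-13, 2026-06-19 through 2026-06-23.
Uncovered inside 2026-05-18 through 2026-06-23: 2026-06-14 through 2026-06-18.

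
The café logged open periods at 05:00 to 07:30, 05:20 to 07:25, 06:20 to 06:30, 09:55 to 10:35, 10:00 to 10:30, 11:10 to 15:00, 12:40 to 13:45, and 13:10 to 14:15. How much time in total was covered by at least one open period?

Merged: 05:00–07:30, 09:55–10:35, 11:10–15:00.
Lengths: 2 h 30 min + 40 min + 3 h 50 min = 7 h.

7 h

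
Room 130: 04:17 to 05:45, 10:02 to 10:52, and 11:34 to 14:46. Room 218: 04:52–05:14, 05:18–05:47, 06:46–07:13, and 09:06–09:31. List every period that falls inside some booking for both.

04:17–05:45 ∩ B → 04:52–05:14, 05:18–05:45.
10:02–10:52 meets no B interval.
11:34–14:46 meets no B interval.

04:52–05:14, 05:18–05:45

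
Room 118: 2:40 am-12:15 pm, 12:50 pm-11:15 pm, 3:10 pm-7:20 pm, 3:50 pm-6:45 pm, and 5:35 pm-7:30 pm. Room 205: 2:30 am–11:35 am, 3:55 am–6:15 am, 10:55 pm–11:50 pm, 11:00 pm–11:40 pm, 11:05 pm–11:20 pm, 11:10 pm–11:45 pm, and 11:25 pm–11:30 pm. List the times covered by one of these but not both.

A, merged: 2:40 am–12:15 pm, 12:50 pm–11:15 pm.
B, merged: 2:30 am–11:35 am, 10:55 pm–11:50 pm.
A but not B: 11:35 am–12:15 pm, 12:50 pm–10:55 pm.
B but not A: 2:30 am–2:40 am, 11:15 pm–11:50 pm.
Combining gives A △ B.

2:30 am–2:40 am, 11:35 am–12:15 pm, 12:50 pm–10:55 pm, 11:15 pm–11:50 pm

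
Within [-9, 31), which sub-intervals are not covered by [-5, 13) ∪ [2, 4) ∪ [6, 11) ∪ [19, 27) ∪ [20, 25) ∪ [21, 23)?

Covered (merged): [-5, 13), [19, 27).
Gaps within [-9, 31): [-9, -5), [13, 19), [27, 31).

[-9, -5) ∪ [13, 19) ∪ [27, 31)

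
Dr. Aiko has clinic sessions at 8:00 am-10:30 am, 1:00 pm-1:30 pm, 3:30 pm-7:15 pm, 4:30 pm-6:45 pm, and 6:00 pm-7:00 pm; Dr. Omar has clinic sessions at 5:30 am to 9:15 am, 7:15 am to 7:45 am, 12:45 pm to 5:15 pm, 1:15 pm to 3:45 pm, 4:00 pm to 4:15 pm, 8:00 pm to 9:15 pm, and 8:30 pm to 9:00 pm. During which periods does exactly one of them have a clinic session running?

5:30 am–8:00 am, 9:15 am–10:30 am, 12:45 pm–1:00 pm, 1:30 pm–3:30 pm, 5:15 pm–7:15 pm, 8:00 pm–9:15 pm

Merge the first list: 8:00 am–10:30 am, 1:00 pm–1:30 pm, 3:30 pm–7:15 pm.
Merge the second list: 5:30 am–9:15 am, 12:45 pm–5:15 pm, 8:00 pm–9:15 pm.
A \ B = 9:15 am–10:30 am, 5:15 pm–7:15 pm.
B \ A = 5:30 am–8:00 am, 12:45 pm–1:00 pm, 1:30 pm–3:30 pm, 8:00 pm–9:15 pm.
Union of the two gives the symmetric difference.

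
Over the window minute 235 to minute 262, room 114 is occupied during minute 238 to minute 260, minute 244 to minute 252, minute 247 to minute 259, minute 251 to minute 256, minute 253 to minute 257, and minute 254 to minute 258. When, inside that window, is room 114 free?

The merged coverage is minute 238 to minute 260.
Uncovered inside minute 235 to minute 262: minute 235 to minute 238, minute 260 to minute 262.

minute 235 to minute 238, minute 260 to minute 262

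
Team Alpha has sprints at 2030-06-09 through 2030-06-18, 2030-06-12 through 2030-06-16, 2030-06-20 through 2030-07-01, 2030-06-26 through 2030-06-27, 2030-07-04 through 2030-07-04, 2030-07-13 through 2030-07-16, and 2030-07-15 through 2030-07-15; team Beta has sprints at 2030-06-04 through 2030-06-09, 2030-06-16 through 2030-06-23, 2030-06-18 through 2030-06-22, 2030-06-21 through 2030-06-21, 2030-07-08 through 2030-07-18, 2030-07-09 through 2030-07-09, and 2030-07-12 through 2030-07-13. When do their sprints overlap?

A, merged: 2030-06-09 through 2030-06-18, 2030-06-20 through 2030-07-01, 2030-07-04 through 2030-07-04, 2030-07-13 through 2030-07-16.
B, merged: 2030-06-04 through 2030-06-09, 2030-06-16 through 2030-06-23, 2030-07-08 through 2030-07-18.
2030-06-09 through 2030-06-18 overlaps B on 2030-06-09 through 2030-06-09, 2030-06-16 through 2030-06-18.
2030-06-20 through 2030-07-01 overlaps B on 2030-06-20 through 2030-06-23.
2030-07-04 through 2030-07-04 falls entirely outside B.
2030-07-13 through 2030-07-16 overlaps B on 2030-07-13 through 2030-07-16.

2030-06-09 through 2030-06-09, 2030-06-16 through 2030-06-18, 2030-06-20 through 2030-06-23, 2030-07-13 through 2030-07-16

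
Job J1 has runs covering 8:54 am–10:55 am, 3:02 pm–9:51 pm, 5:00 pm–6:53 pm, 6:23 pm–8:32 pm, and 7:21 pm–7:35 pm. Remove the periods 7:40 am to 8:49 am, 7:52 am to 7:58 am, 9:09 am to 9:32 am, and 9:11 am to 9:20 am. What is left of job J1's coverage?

A, merged: 8:54 am–10:55 am, 3:02 pm–9:51 pm.
B, merged: 7:40 am–8:49 am, 9:09 am–9:32 am.
8:54 am–10:55 am \ B = 8:54 am–9:09 am, 9:32 am–10:55 am.
3:02 pm–9:51 pm: nothing removed.

8:54 am–9:09 am, 9:32 am–10:55 am, 3:02 pm–9:51 pm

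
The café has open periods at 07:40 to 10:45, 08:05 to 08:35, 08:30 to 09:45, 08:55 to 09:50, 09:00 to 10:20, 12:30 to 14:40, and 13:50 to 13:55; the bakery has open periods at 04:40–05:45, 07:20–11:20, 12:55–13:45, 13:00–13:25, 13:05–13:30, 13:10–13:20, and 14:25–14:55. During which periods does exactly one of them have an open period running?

04:40-05:45, 07:20-07:40, 10:45-11:20, 12:30-12:55, 13:45-14:25, 14:40-14:55

Merge the first list: 07:40-10:45, 12:30-14:40.
Merge the second list: 04:40-05:45, 07:20-11:20, 12:55-13:45, 14:25-14:55.
Only in the first: 12:30-12:55, 13:45-14:25.
Only in the second: 04:40-05:45, 07:20-07:40, 10:45-11:20, 14:40-14:55.
Together these are the periods covered by exactly one.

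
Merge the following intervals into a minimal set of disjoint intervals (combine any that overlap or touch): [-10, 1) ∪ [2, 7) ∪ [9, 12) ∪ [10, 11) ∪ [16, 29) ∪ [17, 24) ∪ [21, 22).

[-10, 1) ∪ [2, 7) ∪ [9, 12) ∪ [16, 29)

[2, 7) is disjoint → start new block.
[9, 12) is disjoint → start new block.
[10, 11) overlaps/touches [9, 12) → extend to [9, 12).
[16, 29) is disjoint → start new block.
[17, 24) overlaps/touches [16, 29) → extend to [16, 29).
[21, 22) overlaps/touches [16, 29) → extend to [16, 29).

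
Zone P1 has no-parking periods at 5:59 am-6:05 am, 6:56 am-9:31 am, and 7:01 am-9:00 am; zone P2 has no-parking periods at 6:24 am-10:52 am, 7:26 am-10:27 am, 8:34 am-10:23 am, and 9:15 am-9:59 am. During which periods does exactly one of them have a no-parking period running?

5:59 am–6:05 am, 6:24 am–6:56 am, 9:31 am–10:52 am

First set merges to 5:59 am–6:05 am, 6:56 am–9:31 am.
Second set merges to 6:24 am–10:52 am.
A \ B = 5:59 am–6:05 am.
B \ A = 6:24 am–6:56 am, 9:31 am–10:52 am.
Union of the two gives the symmetric difference.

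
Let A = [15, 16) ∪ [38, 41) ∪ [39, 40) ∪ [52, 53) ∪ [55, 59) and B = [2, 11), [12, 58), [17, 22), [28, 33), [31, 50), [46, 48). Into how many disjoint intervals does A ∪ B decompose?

2

First set merges to [15, 16), [38, 41), [52, 53), [55, 59).
Second set merges to [2, 11), [12, 58).
A ∪ B = [2, 11), [12, 59).
That is 2 disjoint pieces.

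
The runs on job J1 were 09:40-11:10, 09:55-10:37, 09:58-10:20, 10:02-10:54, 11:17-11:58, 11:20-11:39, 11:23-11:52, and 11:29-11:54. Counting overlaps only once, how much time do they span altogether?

Merged: 09:40–11:10, 11:17–11:58.
Lengths: 1 h 30 min + 41 min = 2 h 11 min.

2 h 11 min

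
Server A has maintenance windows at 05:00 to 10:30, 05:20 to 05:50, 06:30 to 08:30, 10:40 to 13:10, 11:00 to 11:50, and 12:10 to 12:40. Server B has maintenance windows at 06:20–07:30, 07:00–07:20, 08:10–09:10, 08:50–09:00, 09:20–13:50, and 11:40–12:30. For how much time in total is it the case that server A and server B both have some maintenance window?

A, merged: 05:00–10:30, 10:40–13:10.
B, merged: 06:20–07:30, 08:10–09:10, 09:20–13:50.
A ∩ B = 06:20–07:30, 08:10–09:10, 09:20–10:30, 10:40–13:10.
Total: 1 h 10 min + 1 h + 1 h 10 min + 2 h 30 min = 5 h 50 min.

5 h 50 min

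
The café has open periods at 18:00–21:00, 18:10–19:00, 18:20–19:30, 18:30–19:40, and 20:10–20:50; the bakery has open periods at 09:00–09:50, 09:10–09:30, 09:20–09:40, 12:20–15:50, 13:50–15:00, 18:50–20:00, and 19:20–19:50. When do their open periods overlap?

A, merged: 18:00–21:00.
B, merged: 09:00–09:50, 12:20–15:50, 18:50–20:00.
18:00–21:00 meets the second set on 18:50–20:00.

18:50–20:00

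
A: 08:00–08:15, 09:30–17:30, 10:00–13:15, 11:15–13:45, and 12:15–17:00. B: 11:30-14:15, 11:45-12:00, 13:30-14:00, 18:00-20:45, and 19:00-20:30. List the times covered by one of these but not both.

08:00–08:15, 09:30–11:30, 14:15–17:30, 18:00–20:45

A, merged: 08:00–08:15, 09:30–17:30.
B, merged: 11:30–14:15, 18:00–20:45.
A but not B: 08:00–08:15, 09:30–11:30, 14:15–17:30.
B but not A: 18:00–20:45.
Combining gives A △ B.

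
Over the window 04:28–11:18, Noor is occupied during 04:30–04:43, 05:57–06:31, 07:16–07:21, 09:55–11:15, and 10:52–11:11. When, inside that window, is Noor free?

After merging, the occupied span is 04:30-04:43, 05:57-06:31, 07:16-07:21, 09:55-11:15.
Complement within 04:28-11:18: 04:28-04:30, 04:43-05:57, 06:31-07:16, 07:21-09:55, 11:15-11:18.

04:28-04:30, 04:43-05:57, 06:31-07:16, 07:21-09:55, 11:15-11:18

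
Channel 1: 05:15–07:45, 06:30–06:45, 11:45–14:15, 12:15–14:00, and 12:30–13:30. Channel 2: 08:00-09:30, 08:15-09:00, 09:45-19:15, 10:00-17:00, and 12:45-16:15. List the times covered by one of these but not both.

First set merges to 05:15-07:45, 11:45-14:15.
Second set merges to 08:00-09:30, 09:45-19:15.
Only in the first: 05:15-07:45.
Only in the second: 08:00-09:30, 09:45-11:45, 14:15-19:15.
Together these are the periods covered by exactly one.

05:15-07:45, 08:00-09:30, 09:45-11:45, 14:15-19:15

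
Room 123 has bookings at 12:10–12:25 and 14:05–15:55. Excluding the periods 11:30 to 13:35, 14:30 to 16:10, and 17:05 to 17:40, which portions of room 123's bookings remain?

14:05–14:30

12:10–12:25: entirely removed.
14:05–15:55 \ B = 14:05–14:30.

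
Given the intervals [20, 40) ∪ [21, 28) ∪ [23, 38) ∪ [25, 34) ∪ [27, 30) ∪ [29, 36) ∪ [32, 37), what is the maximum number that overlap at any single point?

Walk the sorted start/end points keeping a running depth.
The depth first hits 5 at 27.

5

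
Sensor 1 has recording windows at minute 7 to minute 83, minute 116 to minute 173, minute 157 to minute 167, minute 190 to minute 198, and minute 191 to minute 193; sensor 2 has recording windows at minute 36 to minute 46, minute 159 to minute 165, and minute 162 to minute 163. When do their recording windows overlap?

minute 36 to minute 46, minute 159 to minute 165

First set merges to minute 7 to minute 83, minute 116 to minute 173, minute 190 to minute 198.
Second set merges to minute 36 to minute 46, minute 159 to minute 165.
minute 7 to minute 83 ∩ B → minute 36 to minute 46.
minute 116 to minute 173 ∩ B → minute 159 to minute 165.
minute 190 to minute 198 meets no B interval.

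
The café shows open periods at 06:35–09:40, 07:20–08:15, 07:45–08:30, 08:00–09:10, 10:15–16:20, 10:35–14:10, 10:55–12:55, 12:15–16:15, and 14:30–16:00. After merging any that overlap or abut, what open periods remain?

06:35–09:40, 10:15–16:20

07:20–08:15 overlaps/touches 06:35–09:40 → extend to 06:35–09:40.
07:45–08:30 overlaps/touches 06:35–09:40 → extend to 06:35–09:40.
08:00–09:10 overlaps/touches 06:35–09:40 → extend to 06:35–09:40.
10:15–16:20 is disjoint → start new block.
10:35–14:10 overlaps/touches 10:15–16:20 → extend to 10:15–16:20.
10:55–12:55 overlaps/touches 10:15–16:20 → extend to 10:15–16:20.
12:15–16:15 overlaps/touches 10:15–16:20 → extend to 10:15–16:20.
14:30–16:00 overlaps/touches 10:15–16:20 → extend to 10:15–16:20.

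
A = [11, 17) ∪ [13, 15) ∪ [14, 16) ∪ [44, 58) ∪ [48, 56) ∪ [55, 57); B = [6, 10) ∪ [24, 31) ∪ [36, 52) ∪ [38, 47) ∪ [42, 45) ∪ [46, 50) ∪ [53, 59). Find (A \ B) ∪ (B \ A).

First set merges to [11, 17), [44, 58).
Second set merges to [6, 10), [24, 31), [36, 52), [53, 59).
A \ B = [11, 17), [52, 53).
B \ A = [6, 10), [24, 31), [36, 44), [58, 59).
Union of the two gives the symmetric difference.

[6, 10) ∪ [11, 17) ∪ [24, 31) ∪ [36, 44) ∪ [52, 53) ∪ [58, 59)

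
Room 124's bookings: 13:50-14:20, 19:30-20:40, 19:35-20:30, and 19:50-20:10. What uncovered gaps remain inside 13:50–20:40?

Covered (merged): 13:50–14:20, 19:30–20:40.
Complement within 13:50–20:40: 14:20–19:30.

14:20–19:30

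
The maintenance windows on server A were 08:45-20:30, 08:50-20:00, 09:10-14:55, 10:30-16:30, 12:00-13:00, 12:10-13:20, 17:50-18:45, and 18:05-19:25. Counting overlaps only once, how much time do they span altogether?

Merged: 08:45–20:30.
Length: 11 h 45 min.

11 h 45 min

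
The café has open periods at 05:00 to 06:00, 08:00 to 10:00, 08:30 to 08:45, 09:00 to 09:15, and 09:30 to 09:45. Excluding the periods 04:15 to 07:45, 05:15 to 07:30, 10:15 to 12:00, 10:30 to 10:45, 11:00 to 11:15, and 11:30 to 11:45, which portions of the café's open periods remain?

First set merges to 05:00–06:00, 08:00–10:00.
Second set merges to 04:15–07:45, 10:15–12:00.
05:00–06:00 lies entirely inside B → drops out.
08:00–10:00 is untouched.

08:00–10:00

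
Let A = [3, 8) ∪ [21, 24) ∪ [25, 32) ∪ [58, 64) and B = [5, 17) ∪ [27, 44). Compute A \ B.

[3, 8) with B removed leaves [3, 5).
[21, 24) is untouched.
[25, 32) with B removed leaves [25, 27).
[58, 64) is untouched.

[3, 5) ∪ [21, 24) ∪ [25, 27) ∪ [58, 64)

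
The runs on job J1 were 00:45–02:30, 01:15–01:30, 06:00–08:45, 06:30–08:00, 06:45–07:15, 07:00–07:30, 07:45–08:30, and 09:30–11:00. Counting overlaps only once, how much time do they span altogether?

Merged: 00:45-02:30, 06:00-08:45, 09:30-11:00.
Lengths: 1 h 45 min + 2 h 45 min + 1 h 30 min = 6 h.

6 h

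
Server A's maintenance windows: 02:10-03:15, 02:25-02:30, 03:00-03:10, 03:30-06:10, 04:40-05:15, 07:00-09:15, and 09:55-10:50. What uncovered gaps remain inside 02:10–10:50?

The merged coverage is 02:10-03:15, 03:30-06:10, 07:00-09:15, 09:55-10:50.
Uncovered inside 02:10-10:50: 03:15-03:30, 06:10-07:00, 09:15-09:55.

03:15-03:30, 06:10-07:00, 09:15-09:55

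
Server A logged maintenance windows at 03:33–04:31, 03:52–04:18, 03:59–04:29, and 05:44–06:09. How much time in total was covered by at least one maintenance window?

1 h 23 min

Merged: 03:33–04:31, 05:44–06:09.
Lengths: 58 min + 25 min = 1 h 23 min.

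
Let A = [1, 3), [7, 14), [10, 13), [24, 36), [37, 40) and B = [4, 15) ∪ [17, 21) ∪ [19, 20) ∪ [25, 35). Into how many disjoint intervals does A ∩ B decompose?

2

Merge the first list: [1, 3), [7, 14), [24, 36), [37, 40).
Merge the second list: [4, 15), [17, 21), [25, 35).
A ∩ B = [7, 14), [25, 35).
That is 2 disjoint pieces.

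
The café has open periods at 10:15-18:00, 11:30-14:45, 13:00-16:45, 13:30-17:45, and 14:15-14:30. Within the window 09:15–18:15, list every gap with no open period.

09:15–10:15, 18:00–18:15

After merging, the occupied span is 10:15–18:00.
Uncovered inside 09:15–18:15: 09:15–10:15, 18:00–18:15.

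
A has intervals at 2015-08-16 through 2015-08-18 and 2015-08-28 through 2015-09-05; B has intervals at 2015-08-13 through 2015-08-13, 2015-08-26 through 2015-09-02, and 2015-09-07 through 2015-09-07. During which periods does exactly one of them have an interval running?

2015-08-13 through 2015-08-13, 2015-08-16 through 2015-08-18, 2015-08-26 through 2015-08-27, 2015-09-03 through 2015-09-05, 2015-09-07 through 2015-09-07

A \ B = 2015-08-16 through 2015-08-18, 2015-09-03 through 2015-09-05.
B \ A = 2015-08-13 through 2015-08-13, 2015-08-26 through 2015-08-27, 2015-09-07 through 2015-09-07.
Union of the two gives the symmetric difference.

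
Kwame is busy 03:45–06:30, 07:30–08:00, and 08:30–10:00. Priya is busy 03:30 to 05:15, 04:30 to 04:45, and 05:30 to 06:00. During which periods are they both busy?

Second set merges to 03:30–05:15, 05:30–06:00.
03:45–06:30 meets the second set on 03:45–05:15, 05:30–06:00.
07:30–08:00: no overlap with the second set.
08:30–10:00: no overlap with the second set.

03:45–05:15, 05:30–06:00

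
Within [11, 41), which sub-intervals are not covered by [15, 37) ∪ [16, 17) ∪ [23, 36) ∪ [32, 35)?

The merged coverage is [15, 37).
Complement within [11, 41): [11, 15), [37, 41).

[11, 15) ∪ [37, 41)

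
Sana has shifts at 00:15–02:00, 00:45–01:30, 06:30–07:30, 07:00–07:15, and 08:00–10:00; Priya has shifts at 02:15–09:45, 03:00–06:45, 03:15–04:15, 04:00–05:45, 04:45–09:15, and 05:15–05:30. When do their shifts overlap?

06:30–07:30, 08:00–09:45

Merge the first list: 00:15–02:00, 06:30–07:30, 08:00–10:00.
Merge the second list: 02:15–09:45.
00:15–02:00: no overlap with the second set.
06:30–07:30 meets the second set on 06:30–07:30.
08:00–10:00 meets the second set on 08:00–09:45.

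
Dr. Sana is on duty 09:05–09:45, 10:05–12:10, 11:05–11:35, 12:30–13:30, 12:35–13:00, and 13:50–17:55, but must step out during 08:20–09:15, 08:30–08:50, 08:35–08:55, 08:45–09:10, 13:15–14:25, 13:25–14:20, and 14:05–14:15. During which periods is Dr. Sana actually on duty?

First set merges to 09:05–09:45, 10:05–12:10, 12:30–13:30, 13:50–17:55.
Second set merges to 08:20–09:15, 13:15–14:25.
09:05–09:45 minus B → 09:15–09:45.
10:05–12:10: no B overlap → unchanged.
12:30–13:30 minus B → 12:30–13:15.
13:50–17:55 minus B → 14:25–17:55.

09:15–09:45, 10:05–12:10, 12:30–13:15, 14:25–17:55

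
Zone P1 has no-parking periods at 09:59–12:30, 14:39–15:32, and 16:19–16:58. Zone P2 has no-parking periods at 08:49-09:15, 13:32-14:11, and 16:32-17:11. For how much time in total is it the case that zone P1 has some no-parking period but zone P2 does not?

3 h 37 min

A \ B = 09:59–12:30, 14:39–15:32, 16:19–16:32.
Total: 2 h 31 min + 53 min + 13 min = 3 h 37 min.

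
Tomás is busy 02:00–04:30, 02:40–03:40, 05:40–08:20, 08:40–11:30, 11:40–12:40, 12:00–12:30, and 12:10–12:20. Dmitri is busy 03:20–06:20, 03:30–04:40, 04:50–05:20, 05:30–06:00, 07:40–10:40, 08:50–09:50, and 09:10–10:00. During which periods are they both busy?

Merge the first list: 02:00-04:30, 05:40-08:20, 08:40-11:30, 11:40-12:40.
Merge the second list: 03:20-06:20, 07:40-10:40.
02:00-04:30 overlaps B on 03:20-04:30.
05:40-08:20 overlaps B on 05:40-06:20, 07:40-08:20.
08:40-11:30 overlaps B on 08:40-10:40.
11:40-12:40 falls entirely outside B.

03:20-04:30, 05:40-06:20, 07:40-08:20, 08:40-10:40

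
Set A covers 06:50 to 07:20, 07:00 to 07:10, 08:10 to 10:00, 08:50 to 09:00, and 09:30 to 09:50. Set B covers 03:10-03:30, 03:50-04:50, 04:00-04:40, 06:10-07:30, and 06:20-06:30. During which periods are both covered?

06:50–07:20

Merge the first list: 06:50–07:20, 08:10–10:00.
Merge the second list: 03:10–03:30, 03:50–04:50, 06:10–07:30.
06:50–07:20 ∩ B → 06:50–07:20.
08:10–10:00 meets no B interval.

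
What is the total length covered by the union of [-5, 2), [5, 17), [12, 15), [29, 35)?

25

Merged: [-5, 2), [5, 17), [29, 35).
Lengths: 7 + 12 + 6 = 25.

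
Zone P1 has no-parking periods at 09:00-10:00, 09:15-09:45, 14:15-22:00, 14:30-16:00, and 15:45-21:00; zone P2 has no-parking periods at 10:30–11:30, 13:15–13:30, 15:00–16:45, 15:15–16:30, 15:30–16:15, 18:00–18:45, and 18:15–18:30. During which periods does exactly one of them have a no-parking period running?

First set merges to 09:00–10:00, 14:15–22:00.
Second set merges to 10:30–11:30, 13:15–13:30, 15:00–16:45, 18:00–18:45.
A \ B = 09:00–10:00, 14:15–15:00, 16:45–18:00, 18:45–22:00.
B \ A = 10:30–11:30, 13:15–13:30.
Union of the two gives the symmetric difference.

09:00–10:00, 10:30–11:30, 13:15–13:30, 14:15–15:00, 16:45–18:00, 18:45–22:00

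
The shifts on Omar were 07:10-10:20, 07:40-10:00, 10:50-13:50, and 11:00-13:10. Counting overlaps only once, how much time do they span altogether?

6 h 10 min

Merged: 07:10-10:20, 10:50-13:50.
Lengths: 3 h 10 min + 3 h = 6 h 10 min.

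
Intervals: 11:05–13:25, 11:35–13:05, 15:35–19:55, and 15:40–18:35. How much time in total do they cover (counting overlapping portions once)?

6 h 40 min

Merged: 11:05-13:25, 15:35-19:55.
Lengths: 2 h 20 min + 4 h 20 min = 6 h 40 min.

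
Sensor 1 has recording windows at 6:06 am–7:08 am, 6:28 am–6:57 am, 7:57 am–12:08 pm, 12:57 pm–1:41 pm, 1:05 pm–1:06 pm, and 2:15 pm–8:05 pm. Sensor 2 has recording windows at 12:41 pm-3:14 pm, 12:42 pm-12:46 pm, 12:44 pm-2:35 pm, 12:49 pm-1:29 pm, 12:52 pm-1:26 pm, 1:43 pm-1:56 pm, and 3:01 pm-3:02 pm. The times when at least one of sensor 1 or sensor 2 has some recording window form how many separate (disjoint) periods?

3

First set merges to 6:06 am–7:08 am, 7:57 am–12:08 pm, 12:57 pm–1:41 pm, 2:15 pm–8:05 pm.
Second set merges to 12:41 pm–3:14 pm.
A ∪ B = 6:06 am–7:08 am, 7:57 am–12:08 pm, 12:41 pm–8:05 pm.
That is 3 disjoint pieces.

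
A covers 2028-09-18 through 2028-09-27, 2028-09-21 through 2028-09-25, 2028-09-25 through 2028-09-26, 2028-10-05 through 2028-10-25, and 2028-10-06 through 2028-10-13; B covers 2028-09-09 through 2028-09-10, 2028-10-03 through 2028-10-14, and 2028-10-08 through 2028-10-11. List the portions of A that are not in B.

First set merges to 2028-09-18 through 2028-09-27, 2028-10-05 through 2028-10-25.
Second set merges to 2028-09-09 through 2028-09-10, 2028-10-03 through 2028-10-14.
2028-09-18 through 2028-09-27: no B overlap → unchanged.
2028-10-05 through 2028-10-25 minus B → 2028-10-15 through 2028-10-25.

2028-09-18 through 2028-09-27, 2028-10-15 through 2028-10-25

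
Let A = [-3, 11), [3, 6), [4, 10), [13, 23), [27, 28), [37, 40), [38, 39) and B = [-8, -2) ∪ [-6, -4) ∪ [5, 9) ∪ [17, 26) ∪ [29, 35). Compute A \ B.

First set merges to [-3, 11), [13, 23), [27, 28), [37, 40).
Second set merges to [-8, -2), [5, 9), [17, 26), [29, 35).
[-3, 11) \ B = [-2, 5), [9, 11).
[13, 23) \ B = [13, 17).
[27, 28): nothing removed.
[37, 40): nothing removed.

[-2, 5) ∪ [9, 11) ∪ [13, 17) ∪ [27, 28) ∪ [37, 40)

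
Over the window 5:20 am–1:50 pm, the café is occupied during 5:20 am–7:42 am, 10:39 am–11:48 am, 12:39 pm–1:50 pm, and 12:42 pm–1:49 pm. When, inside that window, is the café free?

7:42 am-10:39 am, 11:48 am-12:39 pm

The merged coverage is 5:20 am-7:42 am, 10:39 am-11:48 am, 12:39 pm-1:50 pm.
Uncovered inside 5:20 am-1:50 pm: 7:42 am-10:39 am, 11:48 am-12:39 pm.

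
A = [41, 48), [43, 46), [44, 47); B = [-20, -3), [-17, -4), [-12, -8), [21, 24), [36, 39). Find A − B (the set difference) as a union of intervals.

[41, 48)

Merge the first list: [41, 48).
Merge the second list: [-20, -3), [21, 24), [36, 39).
[41, 48): no B overlap → unchanged.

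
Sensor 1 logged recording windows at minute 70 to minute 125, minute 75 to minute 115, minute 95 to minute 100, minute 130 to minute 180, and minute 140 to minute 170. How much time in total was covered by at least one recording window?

Merged: minute 70 to minute 125, minute 130 to minute 180.
Lengths: 55 minutes + 50 minutes = 105 minutes.

105 minutes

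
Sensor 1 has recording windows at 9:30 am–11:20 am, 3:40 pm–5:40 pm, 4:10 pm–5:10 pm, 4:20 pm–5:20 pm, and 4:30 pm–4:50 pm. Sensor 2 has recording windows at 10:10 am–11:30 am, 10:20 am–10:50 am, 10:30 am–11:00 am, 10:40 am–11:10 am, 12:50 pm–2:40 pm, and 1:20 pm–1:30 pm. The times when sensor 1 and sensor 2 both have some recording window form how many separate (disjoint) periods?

Merge the first list: 9:30 am–11:20 am, 3:40 pm–5:40 pm.
Merge the second list: 10:10 am–11:30 am, 12:50 pm–2:40 pm.
A ∩ B = 10:10 am–11:20 am.
That is 1 disjoint piece.

1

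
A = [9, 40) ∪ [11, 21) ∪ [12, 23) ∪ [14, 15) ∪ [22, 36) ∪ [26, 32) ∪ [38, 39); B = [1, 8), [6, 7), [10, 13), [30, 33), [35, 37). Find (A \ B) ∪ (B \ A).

[1, 8) ∪ [9, 10) ∪ [13, 30) ∪ [33, 35) ∪ [37, 40)

A, merged: [9, 40).
B, merged: [1, 8), [10, 13), [30, 33), [35, 37).
A \ B = [9, 10), [13, 30), [33, 35), [37, 40).
B \ A = [1, 8).
Union of the two gives the symmetric difference.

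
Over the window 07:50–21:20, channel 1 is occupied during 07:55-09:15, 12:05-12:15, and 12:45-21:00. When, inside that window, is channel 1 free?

After merging, the occupied span is 07:55–09:15, 12:05–12:15, 12:45–21:00.
Gaps within 07:50–21:20: 07:50–07:55, 09:15–12:05, 12:15–12:45, 21:00–21:20.

07:50–07:55, 09:15–12:05, 12:15–12:45, 21:00–21:20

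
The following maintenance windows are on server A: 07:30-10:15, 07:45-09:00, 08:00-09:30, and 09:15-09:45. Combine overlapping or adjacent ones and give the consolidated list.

07:30-10:15

07:45-09:00 overlaps/touches 07:30-10:15 → extend to 07:30-10:15.
08:00-09:30 overlaps/touches 07:30-10:15 → extend to 07:30-10:15.
09:15-09:45 overlaps/touches 07:30-10:15 → extend to 07:30-10:15.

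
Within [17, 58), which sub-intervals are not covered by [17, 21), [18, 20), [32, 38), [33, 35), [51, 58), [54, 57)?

After merging, the occupied span is [17, 21), [32, 38), [51, 58).
Gaps within [17, 58): [21, 32), [38, 51).

[21, 32) ∪ [38, 51)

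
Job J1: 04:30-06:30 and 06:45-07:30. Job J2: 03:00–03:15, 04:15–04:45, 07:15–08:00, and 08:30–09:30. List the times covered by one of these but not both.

03:00–03:15, 04:15–04:30, 04:45–06:30, 06:45–07:15, 07:30–08:00, 08:30–09:30

A but not B: 04:45–06:30, 06:45–07:15.
B but not A: 03:00–03:15, 04:15–04:30, 07:30–08:00, 08:30–09:30.
Combining gives A △ B.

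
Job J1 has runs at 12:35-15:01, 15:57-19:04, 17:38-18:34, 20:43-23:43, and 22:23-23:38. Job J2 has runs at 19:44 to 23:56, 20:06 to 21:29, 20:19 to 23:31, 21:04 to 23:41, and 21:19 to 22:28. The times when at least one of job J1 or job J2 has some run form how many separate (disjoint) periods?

3

Merge the first list: 12:35–15:01, 15:57–19:04, 20:43–23:43.
Merge the second list: 19:44–23:56.
A ∪ B = 12:35–15:01, 15:57–19:04, 19:44–23:56.
That is 3 disjoint pieces.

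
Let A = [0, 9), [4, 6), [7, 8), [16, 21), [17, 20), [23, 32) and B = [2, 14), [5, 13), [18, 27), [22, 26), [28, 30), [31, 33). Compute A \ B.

A, merged: [0, 9), [16, 21), [23, 32).
B, merged: [2, 14), [18, 27), [28, 30), [31, 33).
[0, 9) minus B → [0, 2).
[16, 21) minus B → [16, 18).
[23, 32) minus B → [27, 28), [30, 31).

[0, 2) ∪ [16, 18) ∪ [27, 28) ∪ [30, 31)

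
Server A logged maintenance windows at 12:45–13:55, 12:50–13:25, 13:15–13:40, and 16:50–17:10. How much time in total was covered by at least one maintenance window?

1 h 30 min

Merged: 12:45–13:55, 16:50–17:10.
Lengths: 1 h 10 min + 20 min = 1 h 30 min.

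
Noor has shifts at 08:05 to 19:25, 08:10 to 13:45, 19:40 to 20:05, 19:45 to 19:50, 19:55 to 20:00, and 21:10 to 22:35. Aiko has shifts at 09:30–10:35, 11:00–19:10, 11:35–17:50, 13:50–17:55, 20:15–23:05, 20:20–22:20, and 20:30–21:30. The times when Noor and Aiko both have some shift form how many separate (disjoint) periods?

A, merged: 08:05–19:25, 19:40–20:05, 21:10–22:35.
B, merged: 09:30–10:35, 11:00–19:10, 20:15–23:05.
A ∩ B = 09:30–10:35, 11:00–19:10, 21:10–22:35.
That is 3 disjoint pieces.

3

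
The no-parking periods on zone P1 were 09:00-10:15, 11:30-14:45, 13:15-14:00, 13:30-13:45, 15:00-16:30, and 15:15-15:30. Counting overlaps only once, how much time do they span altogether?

Merged: 09:00–10:15, 11:30–14:45, 15:00–16:30.
Lengths: 1 h 15 min + 3 h 15 min + 1 h 30 min = 6 h.

6 h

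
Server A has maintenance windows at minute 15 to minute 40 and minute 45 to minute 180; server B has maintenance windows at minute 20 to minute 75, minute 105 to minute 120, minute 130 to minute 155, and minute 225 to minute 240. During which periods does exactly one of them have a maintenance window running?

minute 15 to minute 20, minute 40 to minute 45, minute 75 to minute 105, minute 120 to minute 130, minute 155 to minute 180, minute 225 to minute 240

A but not B: minute 15 to minute 20, minute 75 to minute 105, minute 120 to minute 130, minute 155 to minute 180.
B but not A: minute 40 to minute 45, minute 225 to minute 240.
Combining gives A △ B.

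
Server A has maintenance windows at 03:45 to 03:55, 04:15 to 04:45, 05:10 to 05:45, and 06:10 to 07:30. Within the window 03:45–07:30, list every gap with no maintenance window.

The merged coverage is 03:45–03:55, 04:15–04:45, 05:10–05:45, 06:10–07:30.
Complement within 03:45–07:30: 03:55–04:15, 04:45–05:10, 05:45–06:10.

03:55–04:15, 04:45–05:10, 05:45–06:10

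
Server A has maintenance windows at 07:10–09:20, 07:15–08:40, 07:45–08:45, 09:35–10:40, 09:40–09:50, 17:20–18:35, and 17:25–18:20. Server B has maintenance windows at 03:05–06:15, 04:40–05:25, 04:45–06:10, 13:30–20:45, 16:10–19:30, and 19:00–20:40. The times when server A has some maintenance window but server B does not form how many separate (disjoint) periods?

Merge the first list: 07:10-09:20, 09:35-10:40, 17:20-18:35.
Merge the second list: 03:05-06:15, 13:30-20:45.
A \ B = 07:10-09:20, 09:35-10:40.
That is 2 disjoint pieces.

2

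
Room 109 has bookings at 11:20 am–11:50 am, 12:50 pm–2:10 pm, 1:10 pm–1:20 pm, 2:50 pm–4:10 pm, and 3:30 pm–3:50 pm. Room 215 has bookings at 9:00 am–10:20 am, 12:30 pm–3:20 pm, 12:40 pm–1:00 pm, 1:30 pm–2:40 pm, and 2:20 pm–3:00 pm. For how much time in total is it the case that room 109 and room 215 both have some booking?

Merge the first list: 11:20 am–11:50 am, 12:50 pm–2:10 pm, 2:50 pm–4:10 pm.
Merge the second list: 9:00 am–10:20 am, 12:30 pm–3:20 pm.
A ∩ B = 12:50 pm–2:10 pm, 2:50 pm–3:20 pm.
Total: 1 h 20 min + 30 min = 1 h 50 min.

1 h 50 min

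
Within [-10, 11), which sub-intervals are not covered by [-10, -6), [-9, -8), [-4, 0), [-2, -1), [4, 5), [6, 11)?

[-6, -4) ∪ [0, 4) ∪ [5, 6)

The merged coverage is [-10, -6), [-4, 0), [4, 5), [6, 11).
Uncovered inside [-10, 11): [-6, -4), [0, 4), [5, 6).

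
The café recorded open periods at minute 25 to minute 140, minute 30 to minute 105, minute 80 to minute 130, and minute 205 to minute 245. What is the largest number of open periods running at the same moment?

Walk the sorted start/end points keeping a running depth.
The depth first hits 3 at minute 80.

3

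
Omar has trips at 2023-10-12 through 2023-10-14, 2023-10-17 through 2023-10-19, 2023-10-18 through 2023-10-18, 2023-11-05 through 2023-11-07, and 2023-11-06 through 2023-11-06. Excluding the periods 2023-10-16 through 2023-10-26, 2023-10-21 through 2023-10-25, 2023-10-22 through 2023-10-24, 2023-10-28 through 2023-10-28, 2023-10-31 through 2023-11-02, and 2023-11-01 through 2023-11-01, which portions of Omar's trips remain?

2023-10-12 through 2023-10-14, 2023-11-05 through 2023-11-07

A, merged: 2023-10-12 through 2023-10-14, 2023-10-17 through 2023-10-19, 2023-11-05 through 2023-11-07.
B, merged: 2023-10-16 through 2023-10-26, 2023-10-28 through 2023-10-28, 2023-10-31 through 2023-11-02.
2023-10-12 through 2023-10-14: nothing removed.
2023-10-17 through 2023-10-19: entirely removed.
2023-11-05 through 2023-11-07: nothing removed.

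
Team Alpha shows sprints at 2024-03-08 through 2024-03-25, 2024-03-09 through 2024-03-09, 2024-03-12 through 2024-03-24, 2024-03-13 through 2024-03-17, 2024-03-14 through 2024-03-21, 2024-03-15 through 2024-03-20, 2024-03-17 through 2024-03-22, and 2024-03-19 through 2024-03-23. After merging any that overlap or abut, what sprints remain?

2024-03-08 through 2024-03-25

2024-03-09 through 2024-03-09 overlaps/touches 2024-03-08 through 2024-03-25 → extend to 2024-03-08 through 2024-03-25.
2024-03-12 through 2024-03-24 overlaps/touches 2024-03-08 through 2024-03-25 → extend to 2024-03-08 through 2024-03-25.
2024-03-13 through 2024-03-17 overlaps/touches 2024-03-08 through 2024-03-25 → extend to 2024-03-08 through 2024-03-25.
2024-03-14 through 2024-03-21 overlaps/touches 2024-03-08 through 2024-03-25 → extend to 2024-03-08 through 2024-03-25.
2024-03-15 through 2024-03-20 overlaps/touches 2024-03-08 through 2024-03-25 → extend to 2024-03-08 through 2024-03-25.
2024-03-17 through 2024-03-22 overlaps/touches 2024-03-08 through 2024-03-25 → extend to 2024-03-08 through 2024-03-25.
2024-03-19 through 2024-03-23 overlaps/touches 2024-03-08 through 2024-03-25 → extend to 2024-03-08 through 2024-03-25.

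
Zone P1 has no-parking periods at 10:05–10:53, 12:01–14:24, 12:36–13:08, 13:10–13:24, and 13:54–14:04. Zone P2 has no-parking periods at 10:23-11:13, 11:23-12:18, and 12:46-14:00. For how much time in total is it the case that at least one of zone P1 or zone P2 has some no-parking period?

4 h 9 min

First set merges to 10:05–10:53, 12:01–14:24.
A ∪ B = 10:05–11:13, 11:23–14:24.
Total: 1 h 8 min + 3 h 1 min = 4 h 9 min.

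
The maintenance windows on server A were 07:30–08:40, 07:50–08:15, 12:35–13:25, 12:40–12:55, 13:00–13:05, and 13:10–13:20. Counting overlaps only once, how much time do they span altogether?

2 h

Merged: 07:30–08:40, 12:35–13:25.
Lengths: 1 h 10 min + 50 min = 2 h.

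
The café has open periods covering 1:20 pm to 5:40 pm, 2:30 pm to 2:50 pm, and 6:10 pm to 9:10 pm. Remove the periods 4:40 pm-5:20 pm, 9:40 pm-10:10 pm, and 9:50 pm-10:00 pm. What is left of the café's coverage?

Merge the first list: 1:20 pm–5:40 pm, 6:10 pm–9:10 pm.
Merge the second list: 4:40 pm–5:20 pm, 9:40 pm–10:10 pm.
1:20 pm–5:40 pm \ B = 1:20 pm–4:40 pm, 5:20 pm–5:40 pm.
6:10 pm–9:10 pm: nothing removed.

1:20 pm–4:40 pm, 5:20 pm–5:40 pm, 6:10 pm–9:10 pm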